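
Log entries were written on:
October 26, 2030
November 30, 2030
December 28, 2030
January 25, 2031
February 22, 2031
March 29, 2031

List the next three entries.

April 26, 2031; May 31, 2031; June 28, 2031

Every date is a Saturday; gaps 35, 28, 28, 28, 35 days.
Each is the last Saturday of its month (at least one falls on the 29th or later, ruling out '4th Saturday').
Last Saturday of April 2031: April 26, 2031.
Last Saturday of May 2031: May 31, 2031.
Last Saturday of June 2031: June 28, 2031.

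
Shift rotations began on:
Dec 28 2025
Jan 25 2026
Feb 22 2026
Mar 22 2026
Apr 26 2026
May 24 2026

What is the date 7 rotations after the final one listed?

Dec 27 2026

These are Sundays at 28- or 35-day spacing (28, 28, 28, 35, 28).
The pattern: 4th Sunday of the month.
June 2026 — 4th Sunday is Jun 28 2026.
4th Sunday of July 2026: Jul 26 2026.
August 2026 — 4th Sunday is Aug 23 2026.
September 2026 — 4th Sunday is Sep 27 2026.
October 2026 — 4th Sunday is Oct 25 2026.
4th Sunday of November 2026: Nov 22 2026.
December 2026 — 4th Sunday is Dec 27 2026.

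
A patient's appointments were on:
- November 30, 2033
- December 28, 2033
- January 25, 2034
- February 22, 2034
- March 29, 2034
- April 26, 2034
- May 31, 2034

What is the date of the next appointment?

June 28, 2034

Every date is a Wednesday; gaps 28, 28, 28, 35, 28, 35 days.
Each is the last Wednesday of its month (at least one falls on the 29th or later, ruling out '4th Wednesday').
Last Wednesday of June 2034: June 28, 2034.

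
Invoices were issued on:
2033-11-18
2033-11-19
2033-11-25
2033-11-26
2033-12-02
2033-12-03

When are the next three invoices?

2033-12-09, 2033-12-10, 2033-12-16

Gaps: 1, 6, 1, 6, 1 days — not constant, but cyclic with period 2.
The events fall on every Friday and Saturday.
The following Friday is 2033-12-09.
Next Saturday: 2033-12-10.
Next Friday: 2033-12-16.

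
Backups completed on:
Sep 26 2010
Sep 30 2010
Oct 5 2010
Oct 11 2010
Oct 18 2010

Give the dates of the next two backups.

Intervals are 4, 5, 6, 7 days — an arithmetic progression with common difference 1.
Next gap: 8 days. Oct 18 2010 + 8 days = Oct 26 2010.
Next gap: 9 days. Oct 26 2010 + 9 days = Nov 4 2010.

Oct 26 2010, Nov 4 2010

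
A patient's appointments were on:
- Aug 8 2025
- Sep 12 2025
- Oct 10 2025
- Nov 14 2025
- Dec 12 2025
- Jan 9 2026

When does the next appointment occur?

All dates are Fridays, 35, 28, 35, 28, 28 days apart.
Specifically, the 2nd Friday of each month.
2nd Friday of February 2026: Feb 13 2026.

Feb 13 2026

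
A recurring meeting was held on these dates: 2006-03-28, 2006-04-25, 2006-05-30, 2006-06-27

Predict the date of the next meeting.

These are Tuesdays with 28, 35, 28-day gaps.
Each is the final Tuesday of its month — 2006-05-30 is past the 28th, so '4th Tuesday' doesn't fit.
July 2006 ends with Tuesday 2006-07-25.

2006-07-25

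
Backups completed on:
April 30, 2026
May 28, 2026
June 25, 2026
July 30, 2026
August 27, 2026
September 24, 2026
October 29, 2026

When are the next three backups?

Every date is a Thursday; gaps 28, 28, 35, 28, 28, 35 days.
Each is the last Thursday of its month (at least one falls on the 29th or later, ruling out '4th Thursday').
Last Thursday of November 2026: November 26, 2026.
December 2026 ends with Thursday December 31, 2026.
Last Thursday of January 2027: January 28, 2027.

November 26, 2026; December 31, 2026; January 28, 2027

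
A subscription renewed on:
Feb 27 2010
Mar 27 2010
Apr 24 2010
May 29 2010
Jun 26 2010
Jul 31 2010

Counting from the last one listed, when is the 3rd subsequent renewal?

Oct 30 2010

All Saturdays; the gaps (28, 28, 35, 28, 35) vary with month length.
This is the last Saturday of each month.
August 2010 ends with Saturday Aug 28 2010.
Last Saturday of September 2010: Sep 25 2010.
October 2010 ends with Saturday Oct 30 2010.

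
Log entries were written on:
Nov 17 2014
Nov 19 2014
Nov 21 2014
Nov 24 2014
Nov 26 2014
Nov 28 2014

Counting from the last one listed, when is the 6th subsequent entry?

The gap pattern 2, 2, 3, 2, 2 repeats every 3 events.
These are the Mondays, Wednesdays and Fridays of each week.
Next Monday: Dec 1 2014.
The following Wednesday is Dec 3 2014.
The following Friday is Dec 5 2014.
The following Monday is Dec 8 2014.
The following Wednesday is Dec 10 2014.
The following Friday is Dec 12 2014.

Dec 12 2014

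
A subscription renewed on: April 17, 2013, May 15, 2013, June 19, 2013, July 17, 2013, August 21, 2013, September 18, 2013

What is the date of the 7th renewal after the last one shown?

April 16, 2014

All dates are Wednesdays, 28, 35, 28, 35, 28 days apart.
Specifically, the 3rd Wednesday of each month.
October 2013 — 3rd Wednesday is October 16, 2013.
November 2013 — 3rd Wednesday is November 20, 2013.
December 2013 — 3rd Wednesday is December 18, 2013.
January 2014 — 3rd Wednesday is January 15, 2014.
February 2014 — 3rd Wednesday is February 19, 2014.
March 2014 — 3rd Wednesday is March 19, 2014.
3rd Wednesday of April 2014: April 16, 2014.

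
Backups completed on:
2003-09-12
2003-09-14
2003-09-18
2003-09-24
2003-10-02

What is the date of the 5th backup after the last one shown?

2003-12-11

Gaps: 2, 4, 6, 8 days — each gap is 2 larger than the previous one.
Next gap: 10 days. 2003-10-02 + 10 days = 2003-10-12.
Next gap: 12 days. 2003-10-12 + 12 days = 2003-10-24.
Next gap: 14 days. 2003-10-24 + 14 days = 2003-11-07.
Next gap: 16 days. 2003-11-07 + 16 days = 2003-11-23.
Next gap: 18 days. 2003-11-23 + 18 days = 2003-12-11.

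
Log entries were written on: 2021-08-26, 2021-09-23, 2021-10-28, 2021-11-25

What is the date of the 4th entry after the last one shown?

2022-03-24

Gaps: 28, 35, 28 days — a mix of 28 and 35. Every date is a Thursday.
Each is the 4th Thursday of its month.
December 2021 — 4th Thursday is 2021-12-23.
January 2022 — 4th Thursday is 2022-01-27.
4th Thursday of February 2022: 2022-02-24.
March 2022 — 4th Thursday is 2022-03-24.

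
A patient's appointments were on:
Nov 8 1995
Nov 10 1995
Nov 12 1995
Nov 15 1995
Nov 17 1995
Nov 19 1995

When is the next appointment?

Nov 22 1995

Gaps: 2, 2, 3, 2, 2 days — not constant, but cyclic with period 3.
The events fall on every Wednesday, Friday and Sunday.
The following Wednesday is Nov 22 1995.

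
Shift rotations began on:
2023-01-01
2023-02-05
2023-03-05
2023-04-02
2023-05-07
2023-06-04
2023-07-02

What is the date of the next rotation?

2023-08-06

These are Sundays at 28- or 35-day spacing (35, 28, 28, 35, 28, 28).
The pattern: 1st Sunday of the month.
1st Sunday of August 2023: 2023-08-06.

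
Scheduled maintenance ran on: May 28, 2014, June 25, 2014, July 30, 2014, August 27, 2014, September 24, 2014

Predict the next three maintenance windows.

October 29, 2014; November 26, 2014; December 31, 2014

All Wednesdays; the gaps (28, 35, 28, 28) vary with month length.
This is the last Wednesday of each month.
October 2014 ends with Wednesday October 29, 2014.
Last Wednesday of November 2014: November 26, 2014.
Last Wednesday of December 2014: December 31, 2014.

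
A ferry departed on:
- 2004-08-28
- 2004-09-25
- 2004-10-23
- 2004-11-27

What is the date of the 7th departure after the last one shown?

2005-06-25

These are Saturdays at 28- or 35-day spacing (28, 28, 35).
The pattern: 4th Saturday of the month.
4th Saturday of December 2004: 2004-12-25.
January 2005 — 4th Saturday is 2005-01-22.
4th Saturday of February 2005: 2005-02-26.
March 2005 — 4th Saturday is 2005-03-26.
April 2005 — 4th Saturday is 2005-04-23.
4th Saturday of May 2005: 2005-05-28.
June 2005 — 4th Saturday is 2005-06-25.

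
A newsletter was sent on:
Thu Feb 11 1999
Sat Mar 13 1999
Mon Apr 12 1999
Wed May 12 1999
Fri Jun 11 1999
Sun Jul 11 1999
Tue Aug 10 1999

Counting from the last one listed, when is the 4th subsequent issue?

The spacing is 30, 30, 30, 30, 30, 30 days — always 30 days.
Tue Aug 10 1999 + 30 days = Thu Sep 9 1999.
Thu Sep 9 1999 + 30 days = Sat Oct 9 1999.
Sat Oct 9 1999 + 30 days = Mon Nov 8 1999.
Mon Nov 8 1999 + 30 days = Wed Dec 8 1999.

Wed Dec 8 1999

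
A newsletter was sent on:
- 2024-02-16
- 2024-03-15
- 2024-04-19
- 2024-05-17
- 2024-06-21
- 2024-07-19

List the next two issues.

2024-08-16, 2024-09-20

Gaps: 28, 35, 28, 35, 28 days — a mix of 28 and 35. Every date is a Friday.
Each is the 3rd Friday of its month.
3rd Friday of August 2024: 2024-08-16.
September 2024 — 3rd Friday is 2024-09-20.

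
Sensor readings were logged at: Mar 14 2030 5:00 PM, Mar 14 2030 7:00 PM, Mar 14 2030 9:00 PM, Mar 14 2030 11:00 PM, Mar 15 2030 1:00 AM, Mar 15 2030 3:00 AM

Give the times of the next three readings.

Gaps: 2, 2, 2, 2, 2 hours — each event is 2 hours after the previous one.
Mar 15 2030 3:00 AM + 2 h = Mar 15 2030 5:00 AM.
Mar 15 2030 5:00 AM + 2 h = Mar 15 2030 7:00 AM.
Mar 15 2030 7:00 AM + 2 h = Mar 15 2030 9:00 AM.

Mar 15 2030 5:00 AM, Mar 15 2030 7:00 AM, Mar 15 2030 9:00 AM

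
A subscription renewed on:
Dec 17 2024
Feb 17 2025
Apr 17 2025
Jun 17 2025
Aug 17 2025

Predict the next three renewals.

Oct 17 2025, Dec 17 2025, Feb 17 2026

The day-of-month is always 17 (62, 59, 61, 61 days between events).
So this recurs on the 17th of every 2 months.
October 2025: Oct 17 2025.
December 2025: Dec 17 2025.
February 2026: Feb 17 2026.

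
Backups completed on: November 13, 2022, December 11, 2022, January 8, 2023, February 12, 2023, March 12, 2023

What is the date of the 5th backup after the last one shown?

These are Sundays at 28- or 35-day spacing (28, 28, 35, 28).
The pattern: 2nd Sunday of the month.
April 2023 — 2nd Sunday is April 9, 2023.
2nd Sunday of May 2023: May 14, 2023.
2nd Sunday of June 2023: June 11, 2023.
July 2023 — 2nd Sunday is July 9, 2023.
August 2023 — 2nd Sunday is August 13, 2023.

August 13, 2023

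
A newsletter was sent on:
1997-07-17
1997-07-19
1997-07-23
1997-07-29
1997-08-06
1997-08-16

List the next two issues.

1997-08-28, 1997-09-11

Gaps: 2, 4, 6, 8, 10 days — each gap is 2 larger than the previous one.
Next gap: 12 days. 1997-08-16 + 12 days = 1997-08-28.
Next gap: 14 days. 1997-08-28 + 14 days = 1997-09-11.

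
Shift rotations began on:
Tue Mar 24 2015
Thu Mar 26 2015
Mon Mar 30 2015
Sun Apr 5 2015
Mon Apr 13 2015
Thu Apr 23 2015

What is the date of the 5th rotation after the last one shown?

Intervals are 2, 4, 6, 8, 10 days — an arithmetic progression with common difference 2.
Next gap: 12 days. Thu Apr 23 2015 + 12 days = Tue May 5 2015.
Next gap: 14 days. Tue May 5 2015 + 14 days = Tue May 19 2015.
Next gap: 16 days. Tue May 19 2015 + 16 days = Thu Jun 4 2015.
Next gap: 18 days. Thu Jun 4 2015 + 18 days = Mon Jun 22 2015.
Next gap: 20 days. Mon Jun 22 2015 + 20 days = Sun Jul 12 2015.

Sun Jul 12 2015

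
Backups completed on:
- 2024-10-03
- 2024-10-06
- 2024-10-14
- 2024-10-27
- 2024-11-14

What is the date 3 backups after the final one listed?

Intervals are 3, 8, 13, 18 days — an arithmetic progression with common difference 5.
Next gap: 23 days. 2024-11-14 + 23 days = 2024-12-07.
Next gap: 28 days. 2024-12-07 + 28 days = 2025-01-04.
Next gap: 33 days. 2025-01-04 + 33 days = 2025-02-06.

2025-02-06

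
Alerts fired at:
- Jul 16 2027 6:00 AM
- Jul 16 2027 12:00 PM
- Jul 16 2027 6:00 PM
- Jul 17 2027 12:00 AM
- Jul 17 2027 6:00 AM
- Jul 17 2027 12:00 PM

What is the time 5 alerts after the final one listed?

Jul 18 2027 6:00 PM

Spacing: 6, 6, 6, 6, 6 h — constant 6 h.
Jul 17 2027 12:00 PM + 6 h = Jul 17 2027 6:00 PM.
Jul 17 2027 6:00 PM + 6 h = Jul 18 2027 12:00 AM.
Jul 18 2027 12:00 AM + 6 h = Jul 18 2027 6:00 AM.
Jul 18 2027 6:00 AM + 6 h = Jul 18 2027 12:00 PM.
Jul 18 2027 12:00 PM + 6 h = Jul 18 2027 6:00 PM.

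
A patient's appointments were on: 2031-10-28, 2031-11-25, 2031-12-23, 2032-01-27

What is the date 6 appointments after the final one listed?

2032-07-27

These are Tuesdays at 28- or 35-day spacing (28, 28, 35).
The pattern: 4th Tuesday of the month.
4th Tuesday of February 2032: 2032-02-24.
4th Tuesday of March 2032: 2032-03-23.
4th Tuesday of April 2032: 2032-04-27.
4th Tuesday of May 2032: 2032-05-25.
June 2032 — 4th Tuesday is 2032-06-22.
4th Tuesday of July 2032: 2032-07-27.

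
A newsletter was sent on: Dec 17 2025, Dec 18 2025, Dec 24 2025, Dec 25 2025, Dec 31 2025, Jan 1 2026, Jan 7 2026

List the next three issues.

Gaps: 1, 6, 1, 6, 1, 6 days — not constant, but cyclic with period 2.
The events fall on every Wednesday and Thursday.
The following Thursday is Jan 8 2026.
The following Wednesday is Jan 14 2026.
Next Thursday: Jan 15 2026.

Jan 8 2026, Jan 14 2026, Jan 15 2026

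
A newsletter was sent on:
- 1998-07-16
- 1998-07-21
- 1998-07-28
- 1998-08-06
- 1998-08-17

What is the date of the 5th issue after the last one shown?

Gaps: 5, 7, 9, 11 days — each gap is 2 larger than the previous one.
Next gap: 13 days. 1998-08-17 + 13 days = 1998-08-30.
Next gap: 15 days. 1998-08-30 + 15 days = 1998-09-14.
Next gap: 17 days. 1998-09-14 + 17 days = 1998-10-01.
Next gap: 19 days. 1998-10-01 + 19 days = 1998-10-20.
Next gap: 21 days. 1998-10-20 + 21 days = 1998-11-10.

1998-11-10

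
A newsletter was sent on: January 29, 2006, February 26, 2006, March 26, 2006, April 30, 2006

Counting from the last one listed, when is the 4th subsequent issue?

All Sundays; the gaps (28, 28, 35) vary with month length.
This is the last Sunday of each month.
Last Sunday of May 2006: May 28, 2006.
Last Sunday of June 2006: June 25, 2006.
Last Sunday of July 2006: July 30, 2006.
Last Sunday of August 2006: August 27, 2006.

August 27, 2006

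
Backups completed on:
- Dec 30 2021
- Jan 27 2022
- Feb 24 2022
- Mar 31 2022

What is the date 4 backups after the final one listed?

All Thursdays; the gaps (28, 28, 35) vary with month length.
This is the last Thursday of each month.
Last Thursday of April 2022: Apr 28 2022.
Last Thursday of May 2022: May 26 2022.
Last Thursday of June 2022: Jun 30 2022.
Last Thursday of July 2022: Jul 28 2022.

Jul 28 2022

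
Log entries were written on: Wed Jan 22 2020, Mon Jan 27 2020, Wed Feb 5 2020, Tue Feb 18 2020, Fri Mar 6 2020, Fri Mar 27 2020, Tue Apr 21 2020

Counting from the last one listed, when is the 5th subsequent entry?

Fri Oct 23 2020

The spacing grows by 4 each time: 5, 9, 13, 17, 21, 25 days.
Next gap: 29 days. Tue Apr 21 2020 + 29 days = Wed May 20 2020.
Next gap: 33 days. Wed May 20 2020 + 33 days = Mon Jun 22 2020.
Next gap: 37 days. Mon Jun 22 2020 + 37 days = Wed Jul 29 2020.
Next gap: 41 days. Wed Jul 29 2020 + 41 days = Tue Sep 8 2020.
Next gap: 45 days. Tue Sep 8 2020 + 45 days = Fri Oct 23 2020.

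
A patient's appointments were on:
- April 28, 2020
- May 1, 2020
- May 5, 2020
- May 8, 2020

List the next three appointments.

May 12, 2020; May 15, 2020; May 19, 2020

The gap pattern 3, 4, 3 repeats every 2 events.
These are the Tuesdays and Fridays of each week.
Next Tuesday: May 12, 2020.
The following Friday is May 15, 2020.
Next Tuesday: May 19, 2020.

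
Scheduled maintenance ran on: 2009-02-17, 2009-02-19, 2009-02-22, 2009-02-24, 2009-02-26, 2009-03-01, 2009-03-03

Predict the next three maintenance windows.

2009-03-05, 2009-03-08, 2009-03-10

The gap pattern 2, 3, 2, 2, 3, 2 repeats every 3 events.
These are the Tuesdays, Thursdays and Sundays of each week.
The following Thursday is 2009-03-05.
The following Sunday is 2009-03-08.
Next Tuesday: 2009-03-10.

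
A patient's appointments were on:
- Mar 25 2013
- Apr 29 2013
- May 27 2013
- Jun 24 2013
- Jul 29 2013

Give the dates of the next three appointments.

Aug 26 2013, Sep 30 2013, Oct 28 2013

These are Mondays with 35, 28, 28, 35-day gaps.
Each is the final Monday of its month — Apr 29 2013 is past the 28th, so '4th Monday' doesn't fit.
August 2013 ends with Monday Aug 26 2013.
Last Monday of September 2013: Sep 30 2013.
Last Monday of October 2013: Oct 28 2013.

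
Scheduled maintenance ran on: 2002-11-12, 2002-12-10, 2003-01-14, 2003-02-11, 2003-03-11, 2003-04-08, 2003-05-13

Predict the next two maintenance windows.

2003-06-10, 2003-07-08

All dates are Tuesdays, 28, 35, 28, 28, 28, 35 days apart.
Specifically, the 2nd Tuesday of each month.
2nd Tuesday of June 2003: 2003-06-10.
July 2003 — 2nd Tuesday is 2003-07-08.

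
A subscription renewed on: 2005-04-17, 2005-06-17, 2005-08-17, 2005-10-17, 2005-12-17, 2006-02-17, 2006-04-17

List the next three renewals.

The day-of-month is always 17 (61, 61, 61, 61, 62, 59 days between events).
So this recurs on the 17th of every 2 months.
June 2006: 2006-06-17.
Next: August 2006 → 2006-08-17.
October 2006: 2006-10-17.

2006-06-17, 2006-08-17, 2006-10-17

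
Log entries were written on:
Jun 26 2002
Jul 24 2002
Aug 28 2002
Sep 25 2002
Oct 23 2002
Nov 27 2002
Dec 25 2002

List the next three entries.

Jan 22 2003, Feb 26 2003, Mar 26 2003

Gaps: 28, 35, 28, 28, 35, 28 days — a mix of 28 and 35. Every date is a Wednesday.
Each is the 4th Wednesday of its month.
4th Wednesday of January 2003: Jan 22 2003.
February 2003 — 4th Wednesday is Feb 26 2003.
March 2003 — 4th Wednesday is Mar 26 2003.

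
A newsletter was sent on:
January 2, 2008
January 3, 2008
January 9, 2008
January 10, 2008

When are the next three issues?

January 16, 2008; January 17, 2008; January 23, 2008

Gaps: 1, 6, 1 days — not constant, but cyclic with period 2.
The events fall on every Wednesday and Thursday.
Next Wednesday: January 16, 2008.
Next Thursday: January 17, 2008.
Next Wednesday: January 23, 2008.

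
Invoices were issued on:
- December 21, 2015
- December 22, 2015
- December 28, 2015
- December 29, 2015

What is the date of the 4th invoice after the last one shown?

The gap pattern 1, 6, 1 repeats every 2 events.
These are the Mondays and Tuesdays of each week.
Next Monday: January 4, 2016.
Next Tuesday: January 5, 2016.
Next Monday: January 11, 2016.
Next Tuesday: January 12, 2016.

January 12, 2016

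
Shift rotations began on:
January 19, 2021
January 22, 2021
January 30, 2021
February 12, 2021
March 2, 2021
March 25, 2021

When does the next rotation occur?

The spacing grows by 5 each time: 3, 8, 13, 18, 23 days.
Next gap: 28 days. March 25, 2021 + 28 days = April 22, 2021.

April 22, 2021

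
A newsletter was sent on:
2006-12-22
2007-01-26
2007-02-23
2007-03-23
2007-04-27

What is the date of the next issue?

2007-05-25

Gaps: 35, 28, 28, 35 days — a mix of 28 and 35. Every date is a Friday.
Each is the 4th Friday of its month.
4th Friday of May 2007: 2007-05-25.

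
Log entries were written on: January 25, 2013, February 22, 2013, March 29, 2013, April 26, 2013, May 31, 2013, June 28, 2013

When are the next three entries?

July 26, 2013; August 30, 2013; September 27, 2013

Every date is a Friday; gaps 28, 35, 28, 35, 28 days.
Each is the last Friday of its month (at least one falls on the 29th or later, ruling out '4th Friday').
Last Friday of July 2013: July 26, 2013.
Last Friday of August 2013: August 30, 2013.
September 2013 ends with Friday September 27, 2013.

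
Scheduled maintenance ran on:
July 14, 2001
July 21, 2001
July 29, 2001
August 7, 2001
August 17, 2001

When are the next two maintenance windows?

Gaps: 7, 8, 9, 10 days — each gap is 1 larger than the previous one.
Next gap: 11 days. August 17, 2001 + 11 days = August 28, 2001.
Next gap: 12 days. August 28, 2001 + 12 days = September 9, 2001.

August 28, 2001; September 9, 2001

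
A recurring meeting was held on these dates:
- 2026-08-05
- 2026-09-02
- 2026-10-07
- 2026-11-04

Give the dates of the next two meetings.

These are Wednesdays at 28- or 35-day spacing (28, 35, 28).
The pattern: 1st Wednesday of the month.
December 2026 — 1st Wednesday is 2026-12-02.
January 2027 — 1st Wednesday is 2027-01-06.

2026-12-02, 2027-01-06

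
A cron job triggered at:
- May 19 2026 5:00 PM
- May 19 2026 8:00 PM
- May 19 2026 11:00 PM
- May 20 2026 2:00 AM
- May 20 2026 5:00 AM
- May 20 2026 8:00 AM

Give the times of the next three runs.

May 20 2026 11:00 AM, May 20 2026 2:00 PM, May 20 2026 5:00 PM

The interval is a steady 3 hours (3, 3, 3, 3, 3).
May 20 2026 8:00 AM + 3 h = May 20 2026 11:00 AM.
May 20 2026 11:00 AM + 3 h = May 20 2026 2:00 PM.
May 20 2026 2:00 PM + 3 h = May 20 2026 5:00 PM.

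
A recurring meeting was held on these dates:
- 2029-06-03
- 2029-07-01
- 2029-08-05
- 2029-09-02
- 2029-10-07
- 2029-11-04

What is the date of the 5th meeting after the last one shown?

Gaps: 28, 35, 28, 35, 28 days — a mix of 28 and 35. Every date is a Sunday.
Each is the 1st Sunday of its month.
1st Sunday of December 2029: 2029-12-02.
January 2030 — 1st Sunday is 2030-01-06.
February 2030 — 1st Sunday is 2030-02-03.
March 2030 — 1st Sunday is 2030-03-03.
1st Sunday of April 2030: 2030-04-07.

2030-04-07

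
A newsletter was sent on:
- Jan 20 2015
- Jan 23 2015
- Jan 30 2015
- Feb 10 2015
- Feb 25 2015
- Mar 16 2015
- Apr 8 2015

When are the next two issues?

The spacing grows by 4 each time: 3, 7, 11, 15, 19, 23 days.
Next gap: 27 days. Apr 8 2015 + 27 days = May 5 2015.
Next gap: 31 days. May 5 2015 + 31 days = Jun 5 2015.

May 5 2015, Jun 5 2015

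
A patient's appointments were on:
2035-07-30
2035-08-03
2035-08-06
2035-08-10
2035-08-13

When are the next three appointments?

Gaps: 4, 3, 4, 3 days — not constant, but cyclic with period 2.
The events fall on every Monday and Friday.
The following Friday is 2035-08-17.
The following Monday is 2035-08-20.
Next Friday: 2035-08-24.

2035-08-17, 2035-08-20, 2035-08-24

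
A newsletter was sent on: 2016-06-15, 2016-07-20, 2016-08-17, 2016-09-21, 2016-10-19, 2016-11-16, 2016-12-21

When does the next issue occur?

2017-01-18

Gaps: 35, 28, 35, 28, 28, 35 days — a mix of 28 and 35. Every date is a Wednesday.
Each is the 3rd Wednesday of its month.
3rd Wednesday of January 2017: 2017-01-18.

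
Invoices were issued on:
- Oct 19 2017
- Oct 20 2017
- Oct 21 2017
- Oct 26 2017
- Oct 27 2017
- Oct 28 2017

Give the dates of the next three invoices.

Nov 2 2017, Nov 3 2017, Nov 4 2017

The gap pattern 1, 1, 5, 1, 1 repeats every 3 events.
These are the Thursdays, Fridays and Saturdays of each week.
The following Thursday is Nov 2 2017.
Next Friday: Nov 3 2017.
Next Saturday: Nov 4 2017.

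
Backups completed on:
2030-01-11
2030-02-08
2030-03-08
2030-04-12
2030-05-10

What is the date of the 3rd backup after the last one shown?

These are Fridays at 28- or 35-day spacing (28, 28, 35, 28).
The pattern: 2nd Friday of the month.
2nd Friday of June 2030: 2030-06-14.
2nd Friday of July 2030: 2030-07-12.
August 2030 — 2nd Friday is 2030-08-09.

2030-08-09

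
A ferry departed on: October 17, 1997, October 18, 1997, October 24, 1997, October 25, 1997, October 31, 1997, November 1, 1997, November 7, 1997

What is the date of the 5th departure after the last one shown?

Gaps: 1, 6, 1, 6, 1, 6 days — not constant, but cyclic with period 2.
The events fall on every Friday and Saturday.
The following Saturday is November 8, 1997.
Next Friday: November 14, 1997.
Next Saturday: November 15, 1997.
Next Friday: November 21, 1997.
The following Saturday is November 22, 1997.

November 22, 1997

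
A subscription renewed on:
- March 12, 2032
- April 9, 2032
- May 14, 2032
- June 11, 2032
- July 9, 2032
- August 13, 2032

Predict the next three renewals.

These are Fridays at 28- or 35-day spacing (28, 35, 28, 28, 35).
The pattern: 2nd Friday of the month.
September 2032 — 2nd Friday is September 10, 2032.
2nd Friday of October 2032: October 8, 2032.
2nd Friday of November 2032: November 12, 2032.

September 10, 2032; October 8, 2032; November 12, 2032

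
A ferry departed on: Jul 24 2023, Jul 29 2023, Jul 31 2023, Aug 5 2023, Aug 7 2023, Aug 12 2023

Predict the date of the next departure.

Aug 14 2023

The gap pattern 5, 2, 5, 2, 5 repeats every 2 events.
These are the Mondays and Saturdays of each week.
Next Monday: Aug 14 2023.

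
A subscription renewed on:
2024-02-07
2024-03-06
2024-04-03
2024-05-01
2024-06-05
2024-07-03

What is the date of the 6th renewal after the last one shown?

2025-01-01

These are Wednesdays at 28- or 35-day spacing (28, 28, 28, 35, 28).
The pattern: 1st Wednesday of the month.
August 2024 — 1st Wednesday is 2024-08-07.
September 2024 — 1st Wednesday is 2024-09-04.
October 2024 — 1st Wednesday is 2024-10-02.
November 2024 — 1st Wednesday is 2024-11-06.
1st Wednesday of December 2024: 2024-12-04.
1st Wednesday of January 2025: 2025-01-01.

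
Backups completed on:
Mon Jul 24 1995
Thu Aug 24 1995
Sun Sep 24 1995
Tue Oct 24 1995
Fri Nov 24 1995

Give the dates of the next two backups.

Sun Dec 24 1995, Wed Jan 24 1996

The day-of-month is always 24 (31, 31, 30, 31 days between events).
So this recurs on the 24th of each month.
December 1995: Sun Dec 24 1995.
Next: January 1996 → Wed Jan 24 1996.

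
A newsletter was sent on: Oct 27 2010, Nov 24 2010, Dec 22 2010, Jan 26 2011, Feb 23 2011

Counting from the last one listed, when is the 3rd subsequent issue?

These are Wednesdays at 28- or 35-day spacing (28, 28, 35, 28).
The pattern: 4th Wednesday of the month.
March 2011 — 4th Wednesday is Mar 23 2011.
4th Wednesday of April 2011: Apr 27 2011.
4th Wednesday of May 2011: May 25 2011.

May 25 2011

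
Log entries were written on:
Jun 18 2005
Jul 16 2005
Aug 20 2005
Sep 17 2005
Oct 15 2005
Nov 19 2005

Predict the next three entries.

Dec 17 2005, Jan 21 2006, Feb 18 2006

Gaps: 28, 35, 28, 28, 35 days — a mix of 28 and 35. Every date is a Saturday.
Each is the 3rd Saturday of its month.
3rd Saturday of December 2005: Dec 17 2005.
January 2006 — 3rd Saturday is Jan 21 2006.
February 2006 — 3rd Saturday is Feb 18 2006.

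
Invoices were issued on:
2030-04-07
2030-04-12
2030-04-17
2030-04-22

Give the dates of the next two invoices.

2030-04-27, 2030-05-02

Every event comes 5 days after the last (5, 5, 5).
2030-04-22 + 5 days = 2030-04-27.
2030-04-27 + 5 days = 2030-05-02.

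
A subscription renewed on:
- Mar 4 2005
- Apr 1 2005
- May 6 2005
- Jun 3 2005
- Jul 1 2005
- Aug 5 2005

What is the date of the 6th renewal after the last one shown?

Feb 3 2006

These are Fridays at 28- or 35-day spacing (28, 35, 28, 28, 35).
The pattern: 1st Friday of the month.
1st Friday of September 2005: Sep 2 2005.
1st Friday of October 2005: Oct 7 2005.
November 2005 — 1st Friday is Nov 4 2005.
1st Friday of December 2005: Dec 2 2005.
1st Friday of January 2006: Jan 6 2006.
February 2006 — 1st Friday is Feb 3 2006.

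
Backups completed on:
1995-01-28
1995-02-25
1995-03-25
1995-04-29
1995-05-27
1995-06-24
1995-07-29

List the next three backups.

1995-08-26, 1995-09-30, 1995-10-28

All Saturdays; the gaps (28, 28, 35, 28, 28, 35) vary with month length.
This is the last Saturday of each month.
August 1995 ends with Saturday 1995-08-26.
Last Saturday of September 1995: 1995-09-30.
Last Saturday of October 1995: 1995-10-28.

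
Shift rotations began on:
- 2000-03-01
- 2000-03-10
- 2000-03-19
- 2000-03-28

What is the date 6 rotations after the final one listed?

2000-05-21

Every event comes 9 days after the last (9, 9, 9).
2000-03-28 + 9 days = 2000-04-06.
2000-04-06 + 9 days = 2000-04-15.
2000-04-15 + 9 days = 2000-04-24.
2000-04-24 + 9 days = 2000-05-03.
2000-05-03 + 9 days = 2000-05-12.
2000-05-12 + 9 days = 2000-05-21.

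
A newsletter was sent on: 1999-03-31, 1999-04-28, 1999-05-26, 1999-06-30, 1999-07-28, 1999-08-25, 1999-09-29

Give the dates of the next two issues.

1999-10-27, 1999-11-24

All Wednesdays; the gaps (28, 28, 35, 28, 28, 35) vary with month length.
This is the last Wednesday of each month.
Last Wednesday of October 1999: 1999-10-27.
November 1999 ends with Wednesday 1999-11-24.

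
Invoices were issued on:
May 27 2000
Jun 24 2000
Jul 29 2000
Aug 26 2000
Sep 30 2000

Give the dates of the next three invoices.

Oct 28 2000, Nov 25 2000, Dec 30 2000

These are Saturdays with 28, 35, 28, 35-day gaps.
Each is the final Saturday of its month — Jul 29 2000 is past the 28th, so '4th Saturday' doesn't fit.
October 2000 ends with Saturday Oct 28 2000.
November 2000 ends with Saturday Nov 25 2000.
December 2000 ends with Saturday Dec 30 2000.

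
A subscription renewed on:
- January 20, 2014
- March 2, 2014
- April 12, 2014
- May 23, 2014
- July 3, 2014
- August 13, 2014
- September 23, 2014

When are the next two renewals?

Every event comes 41 days after the last (41, 41, 41, 41, 41, 41).
September 23, 2014 + 41 days = November 3, 2014.
November 3, 2014 + 41 days = December 14, 2014.

November 3, 2014; December 14, 2014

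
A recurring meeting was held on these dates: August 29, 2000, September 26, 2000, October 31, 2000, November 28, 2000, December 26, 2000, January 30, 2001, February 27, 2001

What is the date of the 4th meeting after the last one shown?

Every date is a Tuesday; gaps 28, 35, 28, 28, 35, 28 days.
Each is the last Tuesday of its month (at least one falls on the 29th or later, ruling out '4th Tuesday').
March 2001 ends with Tuesday March 27, 2001.
Last Tuesday of April 2001: April 24, 2001.
May 2001 ends with Tuesday May 29, 2001.
Last Tuesday of June 2001: June 26, 2001.

June 26, 2001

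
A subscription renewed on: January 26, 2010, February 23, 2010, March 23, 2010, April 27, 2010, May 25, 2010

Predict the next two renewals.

All dates are Tuesdays, 28, 28, 35, 28 days apart.
Specifically, the 4th Tuesday of each month.
4th Tuesday of June 2010: June 22, 2010.
July 2010 — 4th Tuesday is July 27, 2010.

June 22, 2010; July 27, 2010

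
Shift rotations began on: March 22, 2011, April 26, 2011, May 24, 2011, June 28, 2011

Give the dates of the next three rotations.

July 26, 2011; August 23, 2011; September 27, 2011

These are Tuesdays at 28- or 35-day spacing (35, 28, 35).
The pattern: 4th Tuesday of the month.
4th Tuesday of July 2011: July 26, 2011.
4th Tuesday of August 2011: August 23, 2011.
4th Tuesday of September 2011: September 27, 2011.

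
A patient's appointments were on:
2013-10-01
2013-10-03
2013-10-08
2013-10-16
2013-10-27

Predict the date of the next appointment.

2013-11-10

Gaps: 2, 5, 8, 11 days — each gap is 3 larger than the previous one.
Next gap: 14 days. 2013-10-27 + 14 days = 2013-11-10.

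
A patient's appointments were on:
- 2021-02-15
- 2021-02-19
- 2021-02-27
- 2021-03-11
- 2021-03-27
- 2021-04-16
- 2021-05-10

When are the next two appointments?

2021-06-07, 2021-07-09

Gaps: 4, 8, 12, 16, 20, 24 days — each gap is 4 larger than the previous one.
Next gap: 28 days. 2021-05-10 + 28 days = 2021-06-07.
Next gap: 32 days. 2021-06-07 + 32 days = 2021-07-09.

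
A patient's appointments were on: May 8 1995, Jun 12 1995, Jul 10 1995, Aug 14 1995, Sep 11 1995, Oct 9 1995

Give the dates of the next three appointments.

Nov 13 1995, Dec 11 1995, Jan 8 1996

These are Mondays at 28- or 35-day spacing (35, 28, 35, 28, 28).
The pattern: 2nd Monday of the month.
November 1995 — 2nd Monday is Nov 13 1995.
2nd Monday of December 1995: Dec 11 1995.
2nd Monday of January 1996: Jan 8 1996.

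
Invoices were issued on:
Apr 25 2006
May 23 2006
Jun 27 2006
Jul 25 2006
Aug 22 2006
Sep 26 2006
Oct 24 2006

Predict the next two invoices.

Gaps: 28, 35, 28, 28, 35, 28 days — a mix of 28 and 35. Every date is a Tuesday.
Each is the 4th Tuesday of its month.
November 2006 — 4th Tuesday is Nov 28 2006.
4th Tuesday of December 2006: Dec 26 2006.

Nov 28 2006, Dec 26 2006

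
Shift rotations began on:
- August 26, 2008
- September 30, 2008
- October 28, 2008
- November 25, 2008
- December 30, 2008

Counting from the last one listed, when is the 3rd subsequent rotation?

March 31, 2009

Every date is a Tuesday; gaps 35, 28, 28, 35 days.
Each is the last Tuesday of its month (at least one falls on the 29th or later, ruling out '4th Tuesday').
Last Tuesday of January 2009: January 27, 2009.
Last Tuesday of February 2009: February 24, 2009.
March 2009 ends with Tuesday March 31, 2009.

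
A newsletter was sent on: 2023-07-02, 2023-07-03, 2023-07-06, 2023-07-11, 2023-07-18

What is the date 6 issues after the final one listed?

2023-10-10

Gaps: 1, 3, 5, 7 days — each gap is 2 larger than the previous one.
Next gap: 9 days. 2023-07-18 + 9 days = 2023-07-27.
Next gap: 11 days. 2023-07-27 + 11 days = 2023-08-07.
Next gap: 13 days. 2023-08-07 + 13 days = 2023-08-20.
Next gap: 15 days. 2023-08-20 + 15 days = 2023-09-04.
Next gap: 17 days. 2023-09-04 + 17 days = 2023-09-21.
Next gap: 19 days. 2023-09-21 + 19 days = 2023-10-10.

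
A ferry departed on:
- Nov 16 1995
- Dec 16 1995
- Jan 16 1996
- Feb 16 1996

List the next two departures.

Mar 16 1996, Apr 16 1996

The day-of-month is always 16 (30, 31, 31 days between events).
So this recurs on the 16th of each month.
Next: March 1996 → Mar 16 1996.
Next: April 1996 → Apr 16 1996.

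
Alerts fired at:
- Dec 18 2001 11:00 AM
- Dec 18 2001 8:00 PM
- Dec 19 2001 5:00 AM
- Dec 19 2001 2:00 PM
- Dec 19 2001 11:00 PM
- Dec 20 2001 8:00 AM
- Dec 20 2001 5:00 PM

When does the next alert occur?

Dec 21 2001 2:00 AM

Gaps: 9, 9, 9, 9, 9, 9 hours — each event is 9 hours after the previous one.
Dec 20 2001 5:00 PM + 9 h = Dec 21 2001 2:00 AM.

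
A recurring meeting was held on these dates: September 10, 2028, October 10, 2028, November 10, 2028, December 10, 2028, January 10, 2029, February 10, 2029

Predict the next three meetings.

Each date is the 10th; the gaps (30, 31, 30, 31, 31) track the month lengths.
The rule is the 10th of each month.
Next: March 2029 → March 10, 2029.
Next: April 2029 → April 10, 2029.
May 2029: May 10, 2029.

March 10, 2029; April 10, 2029; May 10, 2029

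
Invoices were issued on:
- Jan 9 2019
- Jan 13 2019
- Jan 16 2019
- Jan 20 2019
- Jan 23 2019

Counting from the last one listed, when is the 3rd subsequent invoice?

Gaps: 4, 3, 4, 3 days — not constant, but cyclic with period 2.
The events fall on every Wednesday and Sunday.
Next Sunday: Jan 27 2019.
Next Wednesday: Jan 30 2019.
Next Sunday: Feb 3 2019.

Feb 3 2019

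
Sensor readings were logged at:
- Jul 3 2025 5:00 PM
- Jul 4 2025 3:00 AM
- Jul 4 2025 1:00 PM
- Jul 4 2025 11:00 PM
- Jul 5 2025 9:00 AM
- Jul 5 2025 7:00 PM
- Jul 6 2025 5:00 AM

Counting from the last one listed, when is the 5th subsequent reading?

The interval is a steady 10 hours (10, 10, 10, 10, 10, 10).
Jul 6 2025 5:00 AM + 10 h = Jul 6 2025 3:00 PM.
Jul 6 2025 3:00 PM + 10 h = Jul 7 2025 1:00 AM.
Jul 7 2025 1:00 AM + 10 h = Jul 7 2025 11:00 AM.
Jul 7 2025 11:00 AM + 10 h = Jul 7 2025 9:00 PM.
Jul 7 2025 9:00 PM + 10 h = Jul 8 2025 7:00 AM.

Jul 8 2025 7:00 AM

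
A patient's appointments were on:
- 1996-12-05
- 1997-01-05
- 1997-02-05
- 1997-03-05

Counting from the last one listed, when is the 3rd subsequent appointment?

1997-06-05

The day-of-month is always 5 (31, 31, 28 days between events).
So this recurs on the 5th of each month.
Next: April 1997 → 1997-04-05.
May 1997: 1997-05-05.
June 1997: 1997-06-05.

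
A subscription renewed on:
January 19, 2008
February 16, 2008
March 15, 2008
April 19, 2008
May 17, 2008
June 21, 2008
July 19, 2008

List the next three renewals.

August 16, 2008; September 20, 2008; October 18, 2008

Gaps: 28, 28, 35, 28, 35, 28 days — a mix of 28 and 35. Every date is a Saturday.
Each is the 3rd Saturday of its month.
August 2008 — 3rd Saturday is August 16, 2008.
3rd Saturday of September 2008: September 20, 2008.
October 2008 — 3rd Saturday is October 18, 2008.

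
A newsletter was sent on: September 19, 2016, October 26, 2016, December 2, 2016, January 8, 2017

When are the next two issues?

Every event comes 37 days after the last (37, 37, 37).
January 8, 2017 + 37 days = February 14, 2017.
February 14, 2017 + 37 days = March 23, 2017.

February 14, 2017; March 23, 2017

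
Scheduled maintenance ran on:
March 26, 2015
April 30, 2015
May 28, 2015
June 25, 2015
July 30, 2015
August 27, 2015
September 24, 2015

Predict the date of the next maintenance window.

These are Thursdays with 35, 28, 28, 35, 28, 28-day gaps.
Each is the final Thursday of its month — April 30, 2015 is past the 28th, so '4th Thursday' doesn't fit.
Last Thursday of October 2015: October 29, 2015.

October 29, 2015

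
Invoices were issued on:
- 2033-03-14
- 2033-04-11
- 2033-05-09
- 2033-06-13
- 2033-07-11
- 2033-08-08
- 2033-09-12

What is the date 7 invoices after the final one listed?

2034-04-10

Gaps: 28, 28, 35, 28, 28, 35 days — a mix of 28 and 35. Every date is a Monday.
Each is the 2nd Monday of its month.
2nd Monday of October 2033: 2033-10-10.
2nd Monday of November 2033: 2033-11-14.
December 2033 — 2nd Monday is 2033-12-12.
January 2034 — 2nd Monday is 2034-01-09.
February 2034 — 2nd Monday is 2034-02-13.
March 2034 — 2nd Monday is 2034-03-13.
April 2034 — 2nd Monday is 2034-04-10.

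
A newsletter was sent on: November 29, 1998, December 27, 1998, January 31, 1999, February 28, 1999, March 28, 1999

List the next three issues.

April 25, 1999; May 30, 1999; June 27, 1999

All Sundays; the gaps (28, 35, 28, 28) vary with month length.
This is the last Sunday of each month.
April 1999 ends with Sunday April 25, 1999.
May 1999 ends with Sunday May 30, 1999.
Last Sunday of June 1999: June 27, 1999.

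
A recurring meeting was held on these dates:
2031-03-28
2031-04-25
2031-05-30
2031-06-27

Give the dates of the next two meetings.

These are Fridays with 28, 35, 28-day gaps.
Each is the final Friday of its month — 2031-05-30 is past the 28th, so '4th Friday' doesn't fit.
July 2031 ends with Friday 2031-07-25.
Last Friday of August 2031: 2031-08-29.

2031-07-25, 2031-08-29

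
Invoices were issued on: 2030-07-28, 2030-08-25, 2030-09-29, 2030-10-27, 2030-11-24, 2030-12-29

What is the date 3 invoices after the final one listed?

2031-03-30

These are Sundays with 28, 35, 28, 28, 35-day gaps.
Each is the final Sunday of its month — 2030-09-29 is past the 28th, so '4th Sunday' doesn't fit.
Last Sunday of January 2031: 2031-01-26.
Last Sunday of February 2031: 2031-02-23.
Last Sunday of March 2031: 2031-03-30.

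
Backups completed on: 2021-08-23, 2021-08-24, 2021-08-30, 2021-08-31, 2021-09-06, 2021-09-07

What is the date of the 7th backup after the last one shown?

Gaps: 1, 6, 1, 6, 1 days — not constant, but cyclic with period 2.
The events fall on every Monday and Tuesday.
The following Monday is 2021-09-13.
Next Tuesday: 2021-09-14.
The following Monday is 2021-09-20.
The following Tuesday is 2021-09-21.
The following Monday is 2021-09-27.
The following Tuesday is 2021-09-28.
Next Monday: 2021-10-04.

2021-10-04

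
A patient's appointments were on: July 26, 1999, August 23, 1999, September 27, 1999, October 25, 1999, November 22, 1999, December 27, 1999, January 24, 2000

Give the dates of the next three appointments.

February 28, 2000; March 27, 2000; April 24, 2000

Gaps: 28, 35, 28, 28, 35, 28 days — a mix of 28 and 35. Every date is a Monday.
Each is the 4th Monday of its month.
4th Monday of February 2000: February 28, 2000.
March 2000 — 4th Monday is March 27, 2000.
4th Monday of April 2000: April 24, 2000.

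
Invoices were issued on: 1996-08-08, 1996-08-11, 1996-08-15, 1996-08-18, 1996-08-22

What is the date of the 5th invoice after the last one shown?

1996-09-08

The gap pattern 3, 4, 3, 4 repeats every 2 events.
These are the Thursdays and Sundays of each week.
Next Sunday: 1996-08-25.
The following Thursday is 1996-08-29.
The following Sunday is 1996-09-01.
The following Thursday is 1996-09-05.
Next Sunday: 1996-09-08.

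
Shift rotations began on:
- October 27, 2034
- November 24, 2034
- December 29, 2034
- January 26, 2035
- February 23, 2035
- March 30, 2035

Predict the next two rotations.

April 27, 2035; May 25, 2035

All Fridays; the gaps (28, 35, 28, 28, 35) vary with month length.
This is the last Friday of each month.
Last Friday of April 2035: April 27, 2035.
Last Friday of May 2035: May 25, 2035.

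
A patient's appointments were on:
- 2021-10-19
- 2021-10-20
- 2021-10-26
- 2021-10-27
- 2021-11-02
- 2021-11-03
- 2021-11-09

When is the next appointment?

2021-11-10

Gaps: 1, 6, 1, 6, 1, 6 days — not constant, but cyclic with period 2.
The events fall on every Tuesday and Wednesday.
Next Wednesday: 2021-11-10.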